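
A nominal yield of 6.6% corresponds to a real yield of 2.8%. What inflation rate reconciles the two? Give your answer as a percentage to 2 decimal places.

3.70%

From (1+r_nom) = (1+r_real)(1+π), we get 1+π = (1 + 6.6%)/(1 + 2.8%) = 1.066/1.028 ≈ 1.03696.
So π ≈ 3.6965%.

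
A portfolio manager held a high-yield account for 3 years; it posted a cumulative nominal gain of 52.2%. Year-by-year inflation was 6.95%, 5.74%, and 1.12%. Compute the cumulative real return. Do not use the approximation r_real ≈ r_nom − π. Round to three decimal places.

Cumulative inflation factor: 1.0695 × 1.0574 × 1.0112 ≈ 1.14356.
Nominal growth factor: 1.52200. Real growth factor = 1.52200 / 1.14356 ≈ 1.33094.
Total real return ≈ 33.0937%.

33.094%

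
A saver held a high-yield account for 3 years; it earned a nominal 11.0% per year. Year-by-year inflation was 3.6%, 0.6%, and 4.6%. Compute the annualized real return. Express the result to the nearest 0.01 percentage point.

Cumulative inflation factor: 1.036 × 1.006 × 1.046 ≈ 1.09016.
Nominal growth factor: 1.36763. Real growth factor = 1.36763 / 1.09016 ≈ 1.25453.
Annualized: 1.25453^(1/3) − 1 ≈ 0.07852.

7.85%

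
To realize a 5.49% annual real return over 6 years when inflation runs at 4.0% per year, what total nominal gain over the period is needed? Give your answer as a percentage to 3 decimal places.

74.368%

Required annual nominal rate: (1+5.49%)(1+4.0%) − 1 = 9.7096%.
Cumulative over 6 years: (1 + 0.097096)^6 − 1 ≈ 0.74368.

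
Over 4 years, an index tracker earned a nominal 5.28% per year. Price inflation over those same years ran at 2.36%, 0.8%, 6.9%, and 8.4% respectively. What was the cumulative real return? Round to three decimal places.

Cumulative inflation factor: 1.0236 × 1.008 × 1.069 × 1.084 ≈ 1.19563.
Nominal growth factor: 1.22852. Real growth factor = 1.22852 / 1.19563 ≈ 1.02751.
Total real return ≈ 2.7509%.

2.751%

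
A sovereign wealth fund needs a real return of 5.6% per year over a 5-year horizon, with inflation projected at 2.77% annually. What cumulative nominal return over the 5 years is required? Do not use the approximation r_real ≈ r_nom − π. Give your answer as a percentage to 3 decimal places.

50.540%

Required annual nominal rate: (1+5.6%)(1+2.77%) − 1 = 8.52512%.
Cumulative over 5 years: (1 + 0.0852512)^5 − 1 ≈ 0.50540.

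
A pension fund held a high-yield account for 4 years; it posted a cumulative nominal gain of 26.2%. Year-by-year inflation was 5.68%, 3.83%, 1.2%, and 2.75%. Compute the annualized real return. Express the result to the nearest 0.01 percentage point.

2.55%

Cumulative inflation factor: 1.0568 × 1.0383 × 1.012 × 1.0275 ≈ 1.14098.
Nominal growth factor: 1.26200. Real growth factor = 1.26200 / 1.14098 ≈ 1.10607.
Annualized: 1.10607^(1/4) − 1 ≈ 0.02552.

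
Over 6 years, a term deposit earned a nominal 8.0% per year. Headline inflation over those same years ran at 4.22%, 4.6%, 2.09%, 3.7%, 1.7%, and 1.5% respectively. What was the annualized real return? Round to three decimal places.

4.894%

Cumulative inflation factor: 1.0422 × 1.046 × 1.0209 × 1.037 × 1.017 × 1.015 ≈ 1.19133.
Nominal growth factor: 1.58687. Real growth factor = 1.58687 / 1.19133 ≈ 1.33202.
Annualized: 1.33202^(1/6) − 1 ≈ 0.04894.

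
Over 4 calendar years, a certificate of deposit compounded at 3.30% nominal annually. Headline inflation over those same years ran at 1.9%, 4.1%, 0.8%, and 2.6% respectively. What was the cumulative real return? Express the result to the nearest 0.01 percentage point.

3.79%

Cumulative inflation factor: 1.019 × 1.041 × 1.008 × 1.026 ≈ 1.09707.
Nominal growth factor: 1.13868. Real growth factor = 1.13868 / 1.09707 ≈ 1.03793.
Total real return ≈ 3.7931%.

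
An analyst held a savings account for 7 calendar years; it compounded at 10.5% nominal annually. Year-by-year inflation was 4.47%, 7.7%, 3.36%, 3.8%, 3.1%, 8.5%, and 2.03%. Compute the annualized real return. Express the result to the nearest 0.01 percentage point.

Cumulative inflation factor: 1.0447 × 1.077 × 1.0336 × 1.038 × 1.031 × 1.085 × 1.0203 ≈ 1.37776.
Nominal growth factor: 2.01157. Real growth factor = 2.01157 / 1.37776 ≈ 1.46003.
Annualized: 1.46003^(1/7) − 1 ≈ 0.05555.

5.56%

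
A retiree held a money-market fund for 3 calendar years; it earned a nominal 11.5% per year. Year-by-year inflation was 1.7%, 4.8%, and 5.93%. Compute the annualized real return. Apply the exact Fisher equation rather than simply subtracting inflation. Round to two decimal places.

Cumulative inflation factor: 1.017 × 1.048 × 1.0593 ≈ 1.12902.
Nominal growth factor: 1.38620. Real growth factor = 1.38620 / 1.12902 ≈ 1.22779.
Annualized: 1.22779^(1/3) − 1 ≈ 0.07080.

7.08%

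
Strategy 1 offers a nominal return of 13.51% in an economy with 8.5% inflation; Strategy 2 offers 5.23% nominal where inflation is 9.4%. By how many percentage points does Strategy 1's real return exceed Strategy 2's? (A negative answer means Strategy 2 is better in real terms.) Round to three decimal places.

Strategy 1 real return: 1.1351/1.085 − 1 = 4.6175%.
Strategy 2 real return: 1.0523/1.094 − 1 = -3.8117%.
Difference: 4.6175 − (-3.8117) = 8.4292 pp.

8.429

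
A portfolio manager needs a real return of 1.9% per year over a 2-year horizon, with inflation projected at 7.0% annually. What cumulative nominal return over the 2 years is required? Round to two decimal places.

18.88%

Required annual nominal rate: (1+1.9%)(1+7.0%) − 1 = 9.033%.
Cumulative over 2 years: (1 + 0.09033)^2 − 1 ≈ 0.18882.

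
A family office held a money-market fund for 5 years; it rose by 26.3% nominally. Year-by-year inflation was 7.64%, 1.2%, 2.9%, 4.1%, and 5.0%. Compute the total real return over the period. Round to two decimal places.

3.08%

Cumulative inflation factor: 1.0764 × 1.012 × 1.029 × 1.041 × 1.050 ≈ 1.22521.
Nominal growth factor: 1.26300. Real growth factor = 1.26300 / 1.22521 ≈ 1.03085.
Total real return ≈ 3.0846%.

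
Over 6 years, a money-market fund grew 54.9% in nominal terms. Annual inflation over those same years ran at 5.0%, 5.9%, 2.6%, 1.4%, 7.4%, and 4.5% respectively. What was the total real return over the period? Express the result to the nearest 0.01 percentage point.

Cumulative inflation factor: 1.050 × 1.059 × 1.026 × 1.014 × 1.074 × 1.045 ≈ 1.29835.
Nominal growth factor: 1.54900. Real growth factor = 1.54900 / 1.29835 ≈ 1.19305.
Total real return ≈ 19.3054%.

19.31%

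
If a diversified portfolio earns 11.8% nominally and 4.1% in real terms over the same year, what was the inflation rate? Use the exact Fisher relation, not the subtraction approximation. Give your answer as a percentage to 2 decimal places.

From (1+r_nom) = (1+r_real)(1+π), we get 1+π = (1 + 11.8%)/(1 + 4.1%) = 1.118/1.041 ≈ 1.07397.
So π ≈ 7.3967%.

7.40%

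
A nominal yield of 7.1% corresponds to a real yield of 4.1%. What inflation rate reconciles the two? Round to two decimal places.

From (1+r_nom) = (1+r_real)(1+π), we get 1+π = (1 + 7.1%)/(1 + 4.1%) = 1.071/1.041 ≈ 1.02882.
So π ≈ 2.8818%.

2.88%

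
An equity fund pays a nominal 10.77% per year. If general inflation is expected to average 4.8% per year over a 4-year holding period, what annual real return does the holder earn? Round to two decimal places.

With constant rates the annual real return is the same each year: (1+10.77%)/(1+4.8%) − 1 = 0.05697.

5.70%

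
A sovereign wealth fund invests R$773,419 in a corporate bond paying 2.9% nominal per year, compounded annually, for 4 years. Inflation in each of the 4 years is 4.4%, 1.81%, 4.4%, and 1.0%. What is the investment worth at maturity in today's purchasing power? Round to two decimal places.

R$773,683.84

Nominal value at maturity: R$773,419 × (1 + 2.9%)^4 ≈ R$867,114.27.
Price-level factor over 4 years: 1.044 × 1.0181 × 1.044 × 1.010 ≈ 1.1207604800.
Dividing the nominal maturity value by the price-level factor gives the value in today's money.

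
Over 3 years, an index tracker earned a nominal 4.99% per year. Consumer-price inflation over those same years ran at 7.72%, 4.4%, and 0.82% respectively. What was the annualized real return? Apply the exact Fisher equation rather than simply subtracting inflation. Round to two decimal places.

0.69%

Cumulative inflation factor: 1.0772 × 1.044 × 1.0082 ≈ 1.13382.
Nominal growth factor: 1.15729. Real growth factor = 1.15729 / 1.13382 ≈ 1.02071.
Annualized: 1.02071^(1/3) − 1 ≈ 0.00685.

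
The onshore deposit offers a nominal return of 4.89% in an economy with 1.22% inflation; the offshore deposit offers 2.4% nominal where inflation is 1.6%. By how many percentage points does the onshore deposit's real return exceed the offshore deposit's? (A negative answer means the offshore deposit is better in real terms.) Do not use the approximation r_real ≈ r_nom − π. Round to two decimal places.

2.84

The onshore deposit real return: 1.0489/1.0122 − 1 = 3.626%.
The offshore deposit real return: 1.024/1.016 − 1 = 0.787%.
Difference: 3.626 − 0.787 = 2.839 pp.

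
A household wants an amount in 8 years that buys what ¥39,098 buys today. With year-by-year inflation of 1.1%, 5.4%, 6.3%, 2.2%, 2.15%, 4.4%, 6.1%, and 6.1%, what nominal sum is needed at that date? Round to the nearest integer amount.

Cumulative price-level factor: 1.011 × 1.054 × 1.063 × 1.022 × 1.0215 × 1.044 × 1.061 × 1.061 ≈ 1.3897784213.
The nominal amount required is ¥39,098 scaled up by that factor.

¥54,338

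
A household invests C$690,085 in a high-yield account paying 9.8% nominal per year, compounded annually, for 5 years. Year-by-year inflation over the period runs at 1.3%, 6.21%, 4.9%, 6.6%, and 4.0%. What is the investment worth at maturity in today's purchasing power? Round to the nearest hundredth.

Nominal value at maturity: C$690,085 × (1 + 9.8%)^5 ≈ C$1,101,321.93.
Price-level factor over 5 years: 1.013 × 1.0621 × 1.049 × 1.066 × 1.040 ≈ 1.2512407687.
Dividing the nominal maturity value by the price-level factor gives the value in today's money.

C$880,183.86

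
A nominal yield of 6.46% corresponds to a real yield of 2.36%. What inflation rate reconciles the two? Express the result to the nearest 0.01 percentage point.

From (1+r_nom) = (1+r_real)(1+π), we get 1+π = (1 + 6.46%)/(1 + 2.36%) = 1.0646/1.0236 ≈ 1.04005.
So π ≈ 4.0055%.

4.01%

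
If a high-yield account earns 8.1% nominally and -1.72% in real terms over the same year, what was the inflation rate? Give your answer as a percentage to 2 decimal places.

9.99%

From (1+r_nom) = (1+r_real)(1+π), we get 1+π = (1 + 8.1%)/(1 − 1.72%) = 1.081/0.9828 ≈ 1.09992.
So π ≈ 9.9919%.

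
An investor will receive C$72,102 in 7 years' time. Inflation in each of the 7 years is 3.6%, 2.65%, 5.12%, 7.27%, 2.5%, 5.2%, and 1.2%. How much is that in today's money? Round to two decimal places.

Price-level factor over 7 years: 1.036 × 1.0265 × 1.0512 × 1.0727 × 1.025 × 1.052 × 1.012 ≈ 1.3085865725.
Purchasing power today: C$72,102 divided by that factor.

C$55,099.14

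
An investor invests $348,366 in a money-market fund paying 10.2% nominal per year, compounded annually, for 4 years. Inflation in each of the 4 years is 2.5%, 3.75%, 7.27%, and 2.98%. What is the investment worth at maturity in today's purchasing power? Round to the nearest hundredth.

Nominal value at maturity: $348,366 × (1 + 10.2%)^4 ≈ $513,762.19.
Price-level factor over 4 years: 1.025 × 1.0375 × 1.0727 × 1.0298 ≈ 1.1747437386.
Dividing the nominal maturity value by the price-level factor gives the value in today's money.

$437,339.80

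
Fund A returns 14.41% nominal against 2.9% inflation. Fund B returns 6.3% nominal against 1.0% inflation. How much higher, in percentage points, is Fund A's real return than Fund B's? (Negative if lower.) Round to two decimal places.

Fund A real return: 1.1441/1.029 − 1 = 11.186%.
Fund B real return: 1.063/1.010 − 1 = 5.248%.
Difference: 11.186 − 5.248 = 5.938 pp.

5.94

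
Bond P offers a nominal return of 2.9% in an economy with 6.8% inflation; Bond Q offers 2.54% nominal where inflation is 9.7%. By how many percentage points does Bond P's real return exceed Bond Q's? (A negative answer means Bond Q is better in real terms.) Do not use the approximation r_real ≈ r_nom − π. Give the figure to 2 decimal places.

Bond P real return: 1.029/1.068 − 1 = -3.652%.
Bond Q real return: 1.0254/1.097 − 1 = -6.527%.
Difference: -3.652 − (-6.527) = 2.875 pp.

2.88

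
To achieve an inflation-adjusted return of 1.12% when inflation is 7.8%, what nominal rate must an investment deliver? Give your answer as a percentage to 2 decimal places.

By the Fisher equation, 1 + r_nom = (1 + 1.12%)(1 + 7.8%) = 1.0112 × 1.078 = 1.0900736.
So r_nom = 9.00736%.

9.01%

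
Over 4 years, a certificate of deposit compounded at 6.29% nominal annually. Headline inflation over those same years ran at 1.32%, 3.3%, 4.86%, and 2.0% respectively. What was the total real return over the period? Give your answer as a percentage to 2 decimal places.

Cumulative inflation factor: 1.0132 × 1.033 × 1.0486 × 1.020 ≈ 1.11945.
Nominal growth factor: 1.27635. Real growth factor = 1.27635 / 1.11945 ≈ 1.14016.
Total real return ≈ 14.0156%.

14.02%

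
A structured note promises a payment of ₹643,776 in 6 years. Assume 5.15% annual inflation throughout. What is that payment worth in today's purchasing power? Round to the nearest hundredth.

₹476,298.40

Price-level factor over 6 years: (1 + 5.15%)^6 ≈ 1.3516232762.
Purchasing power today: ₹643,776 divided by that factor.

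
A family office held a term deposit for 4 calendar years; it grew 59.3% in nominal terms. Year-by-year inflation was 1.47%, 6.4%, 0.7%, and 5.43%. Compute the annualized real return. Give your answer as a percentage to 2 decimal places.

8.58%

Cumulative inflation factor: 1.0147 × 1.064 × 1.007 × 1.0543 ≈ 1.14623.
Nominal growth factor: 1.59300. Real growth factor = 1.59300 / 1.14623 ≈ 1.38977.
Annualized: 1.38977^(1/4) − 1 ≈ 0.08576.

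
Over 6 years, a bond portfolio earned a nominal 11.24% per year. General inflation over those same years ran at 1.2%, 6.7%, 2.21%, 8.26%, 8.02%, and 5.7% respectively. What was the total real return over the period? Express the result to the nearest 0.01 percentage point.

38.89%

Cumulative inflation factor: 1.012 × 1.067 × 1.0221 × 1.0826 × 1.0802 × 1.057 ≈ 1.36422.
Nominal growth factor: 1.89481. Real growth factor = 1.89481 / 1.36422 ≈ 1.38893.
Total real return ≈ 38.8930%.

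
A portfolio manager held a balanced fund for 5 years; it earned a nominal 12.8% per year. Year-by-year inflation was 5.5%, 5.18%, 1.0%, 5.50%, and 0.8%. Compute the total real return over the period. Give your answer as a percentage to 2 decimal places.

53.22%

Cumulative inflation factor: 1.055 × 1.0518 × 1.010 × 1.0550 × 1.008 ≈ 1.19185.
Nominal growth factor: 1.82619. Real growth factor = 1.82619 / 1.19185 ≈ 1.53224.
Total real return ≈ 53.2235%.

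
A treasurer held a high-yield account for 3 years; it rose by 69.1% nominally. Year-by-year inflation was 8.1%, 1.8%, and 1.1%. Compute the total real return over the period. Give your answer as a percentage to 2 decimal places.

Cumulative inflation factor: 1.081 × 1.018 × 1.011 ≈ 1.11256.
Nominal growth factor: 1.69100. Real growth factor = 1.69100 / 1.11256 ≈ 1.51991.
Total real return ≈ 51.9914%.

51.99%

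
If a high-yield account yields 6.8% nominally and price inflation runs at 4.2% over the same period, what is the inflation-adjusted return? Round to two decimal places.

Real return via the Fisher equation: (1 + 6.8%)/(1 + 4.2%) − 1 = 1.068/1.042 − 1 ≈ 0.02495.

2.50%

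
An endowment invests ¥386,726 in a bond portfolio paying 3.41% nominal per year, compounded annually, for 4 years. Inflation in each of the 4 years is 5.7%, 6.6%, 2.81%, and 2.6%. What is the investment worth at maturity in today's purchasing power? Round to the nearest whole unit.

¥372,082

Nominal value at maturity: ¥386,726 × (1 + 3.41%)^4 ≈ ¥442,235.
Price-level factor over 4 years: 1.057 × 1.066 × 1.0281 × 1.026 ≈ 1.1885430365.
The maturity value deflated by that factor is the answer in today's purchasing power.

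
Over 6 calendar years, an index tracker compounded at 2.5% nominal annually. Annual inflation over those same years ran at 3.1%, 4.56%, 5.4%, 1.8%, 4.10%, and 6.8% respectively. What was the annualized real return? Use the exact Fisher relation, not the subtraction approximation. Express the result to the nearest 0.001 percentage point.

Cumulative inflation factor: 1.031 × 1.0456 × 1.054 × 1.018 × 1.0410 × 1.068 ≈ 1.28598.
Nominal growth factor: 1.15969. Real growth factor = 1.15969 / 1.28598 ≈ 0.90180.
Annualized: 0.90180^(1/6) − 1 ≈ -0.01708.

-1.708%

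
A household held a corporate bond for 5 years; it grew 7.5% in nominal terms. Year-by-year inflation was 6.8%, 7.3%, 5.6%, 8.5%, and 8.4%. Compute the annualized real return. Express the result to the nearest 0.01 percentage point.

Cumulative inflation factor: 1.068 × 1.073 × 1.056 × 1.085 × 1.084 ≈ 1.42329.
Nominal growth factor: 1.07500. Real growth factor = 1.07500 / 1.42329 ≈ 0.75529.
Annualized: 0.75529^(1/5) − 1 ≈ -0.05458.

-5.46%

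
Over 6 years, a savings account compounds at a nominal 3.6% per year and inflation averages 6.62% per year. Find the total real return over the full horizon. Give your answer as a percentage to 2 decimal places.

-15.84%

The annual real rate is (1+3.6%)/(1+6.62%) − 1 = -2.8325%.
Compounded over 6 years: (1 + -0.028325)^6 − 1 ≈ -0.15836.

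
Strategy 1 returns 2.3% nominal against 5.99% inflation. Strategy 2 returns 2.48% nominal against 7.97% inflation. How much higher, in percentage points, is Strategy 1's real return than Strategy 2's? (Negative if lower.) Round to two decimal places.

1.60

Strategy 1 real return: 1.023/1.0599 − 1 = -3.481%.
Strategy 2 real return: 1.0248/1.0797 − 1 = -5.085%.
Difference: -3.481 − (-5.085) = 1.604 pp.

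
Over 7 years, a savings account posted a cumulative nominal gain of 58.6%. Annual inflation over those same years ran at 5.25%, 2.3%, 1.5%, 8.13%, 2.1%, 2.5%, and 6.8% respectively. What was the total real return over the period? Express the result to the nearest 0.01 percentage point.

Cumulative inflation factor: 1.0525 × 1.023 × 1.015 × 1.0813 × 1.021 × 1.025 × 1.068 ≈ 1.32078.
Nominal growth factor: 1.58600. Real growth factor = 1.58600 / 1.32078 ≈ 1.20080.
Total real return ≈ 20.0805%.

20.08%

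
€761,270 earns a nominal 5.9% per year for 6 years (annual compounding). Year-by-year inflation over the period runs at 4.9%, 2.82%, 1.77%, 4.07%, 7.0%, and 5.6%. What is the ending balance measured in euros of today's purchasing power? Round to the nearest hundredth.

Nominal value at maturity: €761,270 × (1 + 5.9%)^6 ≈ €1,073,777.94.
Price-level factor over 6 years: 1.049 × 1.0282 × 1.0177 × 1.0407 × 1.070 × 1.056 ≈ 1.2907618258.
The maturity value deflated by that factor is the answer in today's purchasing power.

€831,894.71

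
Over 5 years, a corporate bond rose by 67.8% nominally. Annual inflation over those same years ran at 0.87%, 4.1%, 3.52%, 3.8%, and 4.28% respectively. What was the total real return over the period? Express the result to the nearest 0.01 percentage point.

Cumulative inflation factor: 1.0087 × 1.041 × 1.0352 × 1.038 × 1.0428 ≈ 1.17662.
Nominal growth factor: 1.67800. Real growth factor = 1.67800 / 1.17662 ≈ 1.42612.
Total real return ≈ 42.6122%.

42.61%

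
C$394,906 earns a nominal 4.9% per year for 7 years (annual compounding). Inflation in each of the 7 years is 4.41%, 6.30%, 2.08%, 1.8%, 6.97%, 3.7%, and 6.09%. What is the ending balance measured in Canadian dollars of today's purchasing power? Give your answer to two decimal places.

C$406,670.95

Nominal value at maturity: C$394,906 × (1 + 4.9%)^7 ≈ C$551,978.48.
Price-level factor over 7 years: 1.0441 × 1.0630 × 1.0208 × 1.018 × 1.0697 × 1.037 × 1.0609 ≈ 1.3573098515.
The maturity value deflated by that factor is the answer in today's purchasing power.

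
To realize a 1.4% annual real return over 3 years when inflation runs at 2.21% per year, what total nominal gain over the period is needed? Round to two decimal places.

11.33%

Required annual nominal rate: (1+1.4%)(1+2.21%) − 1 = 3.64094%.
Cumulative over 3 years: (1 + 0.0364094)^3 − 1 ≈ 0.11325.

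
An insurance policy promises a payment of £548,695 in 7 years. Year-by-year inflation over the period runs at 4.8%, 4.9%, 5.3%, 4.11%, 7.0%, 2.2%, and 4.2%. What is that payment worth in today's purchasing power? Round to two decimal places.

Price-level factor over 7 years: 1.048 × 1.049 × 1.053 × 1.0411 × 1.070 × 1.022 × 1.042 ≈ 1.3732828009.
Purchasing power today: £548,695 divided by that factor.

£399,549.90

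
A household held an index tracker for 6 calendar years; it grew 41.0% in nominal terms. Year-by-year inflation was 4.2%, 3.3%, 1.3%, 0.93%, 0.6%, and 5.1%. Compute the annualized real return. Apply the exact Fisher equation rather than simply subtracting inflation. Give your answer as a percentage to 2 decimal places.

3.25%

Cumulative inflation factor: 1.042 × 1.033 × 1.013 × 1.0093 × 1.006 × 1.051 ≈ 1.16359.
Nominal growth factor: 1.41000. Real growth factor = 1.41000 / 1.16359 ≈ 1.21177.
Annualized: 1.21177^(1/6) − 1 ≈ 0.03253.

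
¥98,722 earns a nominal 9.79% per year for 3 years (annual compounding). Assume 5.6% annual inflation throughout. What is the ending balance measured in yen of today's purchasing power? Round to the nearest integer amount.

¥110,946

Nominal value at maturity: ¥98,722 × (1 + 9.79%)^3 ≈ ¥130,648.
Price-level factor over 3 years: (1 + 5.6%)^3 = 1.177583616.
Dividing the nominal maturity value by the price-level factor gives the value in today's money.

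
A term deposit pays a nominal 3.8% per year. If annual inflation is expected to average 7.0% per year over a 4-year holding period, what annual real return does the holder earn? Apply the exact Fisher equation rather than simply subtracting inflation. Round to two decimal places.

-2.99%

With constant rates the annual real return is the same each year: (1+3.8%)/(1+7.0%) − 1 = -0.02991.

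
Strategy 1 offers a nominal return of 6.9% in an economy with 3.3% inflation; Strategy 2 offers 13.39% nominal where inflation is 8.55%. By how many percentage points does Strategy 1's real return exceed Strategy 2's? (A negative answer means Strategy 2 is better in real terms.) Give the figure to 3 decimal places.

-0.974

Strategy 1 real return: 1.069/1.033 − 1 = 3.4850%.
Strategy 2 real return: 1.1339/1.0855 − 1 = 4.4588%.
Difference: 3.4850 − 4.4588 = -0.9738 pp.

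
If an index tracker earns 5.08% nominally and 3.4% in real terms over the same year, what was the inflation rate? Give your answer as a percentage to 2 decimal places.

1.62%

From (1+r_nom) = (1+r_real)(1+π), we get 1+π = (1 + 5.08%)/(1 + 3.4%) = 1.0508/1.034 ≈ 1.01625.
So π ≈ 1.6248%.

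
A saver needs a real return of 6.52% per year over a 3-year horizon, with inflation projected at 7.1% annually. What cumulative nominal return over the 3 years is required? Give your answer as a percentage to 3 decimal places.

Required annual nominal rate: (1+6.52%)(1+7.1%) − 1 = 14.08292%.
Cumulative over 3 years: (1 + 0.1408292)^3 − 1 ≈ 0.48478.

48.478%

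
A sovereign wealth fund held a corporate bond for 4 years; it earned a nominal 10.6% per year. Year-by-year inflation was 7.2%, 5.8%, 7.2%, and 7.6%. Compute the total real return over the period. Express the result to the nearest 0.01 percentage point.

Cumulative inflation factor: 1.072 × 1.058 × 1.072 × 1.076 ≈ 1.30824.
Nominal growth factor: 1.49631. Real growth factor = 1.49631 / 1.30824 ≈ 1.14375.
Total real return ≈ 14.3755%.

14.38%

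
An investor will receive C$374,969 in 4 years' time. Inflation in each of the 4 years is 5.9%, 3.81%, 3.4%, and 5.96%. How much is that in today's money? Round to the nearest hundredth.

Price-level factor over 4 years: 1.059 × 1.0381 × 1.034 × 1.0596 ≈ 1.2044745820.
Purchasing power today: C$374,969 divided by that factor.

C$311,313.34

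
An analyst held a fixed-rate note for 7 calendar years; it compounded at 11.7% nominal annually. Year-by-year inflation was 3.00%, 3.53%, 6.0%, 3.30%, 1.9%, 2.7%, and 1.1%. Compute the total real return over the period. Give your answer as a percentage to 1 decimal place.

75.6%

Cumulative inflation factor: 1.0300 × 1.0353 × 1.060 × 1.0330 × 1.019 × 1.027 × 1.011 ≈ 1.23539.
Nominal growth factor: 2.16956. Real growth factor = 2.16956 / 1.23539 ≈ 1.75617.
Total real return ≈ 75.6171%.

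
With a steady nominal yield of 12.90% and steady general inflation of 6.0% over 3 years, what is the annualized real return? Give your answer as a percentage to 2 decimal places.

With constant rates the annual real return is the same each year: (1+12.90%)/(1+6.0%) − 1 = 0.06509.

6.51%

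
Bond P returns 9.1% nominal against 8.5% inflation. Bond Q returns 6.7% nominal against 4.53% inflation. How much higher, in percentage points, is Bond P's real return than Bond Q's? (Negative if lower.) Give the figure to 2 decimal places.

-1.52

Bond P real return: 1.091/1.085 − 1 = 0.553%.
Bond Q real return: 1.067/1.0453 − 1 = 2.076%.
Difference: 0.553 − 2.076 = -1.523 pp.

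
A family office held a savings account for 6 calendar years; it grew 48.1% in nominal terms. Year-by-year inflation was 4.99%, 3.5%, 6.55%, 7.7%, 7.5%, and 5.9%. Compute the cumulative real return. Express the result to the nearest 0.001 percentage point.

4.326%

Cumulative inflation factor: 1.0499 × 1.035 × 1.0655 × 1.077 × 1.075 × 1.059 ≈ 1.41959.
Nominal growth factor: 1.48100. Real growth factor = 1.48100 / 1.41959 ≈ 1.04326.
Total real return ≈ 4.3262%.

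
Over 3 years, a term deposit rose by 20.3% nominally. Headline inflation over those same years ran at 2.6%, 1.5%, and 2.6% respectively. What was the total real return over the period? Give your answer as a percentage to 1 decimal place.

12.6%

Cumulative inflation factor: 1.026 × 1.015 × 1.026 ≈ 1.06847.
Nominal growth factor: 1.20300. Real growth factor = 1.20300 / 1.06847 ≈ 1.12591.
Total real return ≈ 12.5913%.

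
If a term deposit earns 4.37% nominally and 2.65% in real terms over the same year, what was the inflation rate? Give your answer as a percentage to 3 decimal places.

1.676%

From (1+r_nom) = (1+r_real)(1+π), we get 1+π = (1 + 4.37%)/(1 + 2.65%) = 1.0437/1.0265 ≈ 1.01676.
So π ≈ 1.6756%.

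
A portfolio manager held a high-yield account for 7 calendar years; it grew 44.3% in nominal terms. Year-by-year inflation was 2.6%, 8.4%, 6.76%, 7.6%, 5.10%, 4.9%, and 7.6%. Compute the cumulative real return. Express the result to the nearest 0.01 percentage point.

Cumulative inflation factor: 1.026 × 1.084 × 1.0676 × 1.076 × 1.0510 × 1.049 × 1.076 ≈ 1.51561.
Nominal growth factor: 1.44300. Real growth factor = 1.44300 / 1.51561 ≈ 0.95209.
Total real return ≈ -4.7909%.

-4.79%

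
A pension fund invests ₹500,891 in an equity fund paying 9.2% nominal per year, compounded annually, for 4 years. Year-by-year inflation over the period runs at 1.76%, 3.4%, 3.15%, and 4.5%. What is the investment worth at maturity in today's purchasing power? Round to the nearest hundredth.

Nominal value at maturity: ₹500,891 × (1 + 9.2%)^4 ≈ ₹712,252.17.
Price-level factor over 4 years: 1.0176 × 1.034 × 1.0315 × 1.045 ≈ 1.1341830688.
Dividing the nominal maturity value by the price-level factor gives the value in today's money.

₹627,986.95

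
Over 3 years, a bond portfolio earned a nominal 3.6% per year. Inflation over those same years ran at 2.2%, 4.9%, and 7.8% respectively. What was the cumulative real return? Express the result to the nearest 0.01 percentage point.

-3.79%

Cumulative inflation factor: 1.022 × 1.049 × 1.078 ≈ 1.15570.
Nominal growth factor: 1.11193. Real growth factor = 1.11193 / 1.15570 ≈ 0.96213.
Total real return ≈ -3.7869%.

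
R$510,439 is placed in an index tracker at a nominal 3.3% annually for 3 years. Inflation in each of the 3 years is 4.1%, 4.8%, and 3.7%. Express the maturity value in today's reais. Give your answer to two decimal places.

R$497,340.75

Nominal value at maturity: R$510,439 × (1 + 3.3%)^3 ≈ R$562,658.41.
Price-level factor over 3 years: 1.041 × 1.048 × 1.037 = 1.131333816.
The maturity value deflated by that factor is the answer in today's purchasing power.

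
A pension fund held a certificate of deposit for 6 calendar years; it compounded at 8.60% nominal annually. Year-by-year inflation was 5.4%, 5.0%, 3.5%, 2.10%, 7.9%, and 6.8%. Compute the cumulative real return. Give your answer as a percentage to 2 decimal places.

Cumulative inflation factor: 1.054 × 1.050 × 1.035 × 1.0210 × 1.079 × 1.068 ≈ 1.34769.
Nominal growth factor: 1.64051. Real growth factor = 1.64051 / 1.34769 ≈ 1.21728.
Total real return ≈ 21.7279%.

21.73%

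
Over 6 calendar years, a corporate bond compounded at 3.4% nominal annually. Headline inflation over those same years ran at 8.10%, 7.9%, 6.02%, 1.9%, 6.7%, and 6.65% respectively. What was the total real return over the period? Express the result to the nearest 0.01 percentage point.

Cumulative inflation factor: 1.0810 × 1.079 × 1.0602 × 1.019 × 1.067 × 1.0665 ≈ 1.43395.
Nominal growth factor: 1.22215. Real growth factor = 1.22215 / 1.43395 ≈ 0.85229.
Total real return ≈ -14.7707%.

-14.77%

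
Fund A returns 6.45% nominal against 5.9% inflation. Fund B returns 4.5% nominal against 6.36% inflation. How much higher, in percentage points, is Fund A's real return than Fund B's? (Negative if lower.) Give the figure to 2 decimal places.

Fund A real return: 1.0645/1.059 − 1 = 0.519%.
Fund B real return: 1.045/1.0636 − 1 = -1.749%.
Difference: 0.519 − (-1.749) = 2.268 pp.

2.27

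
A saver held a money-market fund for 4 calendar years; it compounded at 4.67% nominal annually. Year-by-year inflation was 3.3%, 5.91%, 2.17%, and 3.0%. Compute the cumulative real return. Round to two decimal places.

Cumulative inflation factor: 1.033 × 1.0591 × 1.0217 × 1.030 ≈ 1.15132.
Nominal growth factor: 1.20030. Real growth factor = 1.20030 / 1.15132 ≈ 1.04254.
Total real return ≈ 4.2536%.

4.25%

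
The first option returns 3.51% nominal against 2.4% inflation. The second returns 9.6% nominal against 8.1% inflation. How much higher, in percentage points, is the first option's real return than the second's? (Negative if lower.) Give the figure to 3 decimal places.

-0.304

The first option real return: 1.0351/1.024 − 1 = 1.0840%.
The second real return: 1.096/1.081 − 1 = 1.3876%.
Difference: 1.0840 − 1.3876 = -0.3036 pp.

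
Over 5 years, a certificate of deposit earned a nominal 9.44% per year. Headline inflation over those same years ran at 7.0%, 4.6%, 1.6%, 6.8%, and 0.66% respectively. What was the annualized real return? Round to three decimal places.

Cumulative inflation factor: 1.070 × 1.046 × 1.016 × 1.068 × 1.0066 ≈ 1.22247.
Nominal growth factor: 1.56993. Real growth factor = 1.56993 / 1.22247 ≈ 1.28423.
Annualized: 1.28423^(1/5) − 1 ≈ 0.05130.

5.130%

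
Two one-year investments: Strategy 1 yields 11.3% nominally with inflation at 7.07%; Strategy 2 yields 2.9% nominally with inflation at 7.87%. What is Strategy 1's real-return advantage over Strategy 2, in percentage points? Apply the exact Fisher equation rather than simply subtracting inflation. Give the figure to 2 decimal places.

Strategy 1 real return: 1.113/1.0707 − 1 = 3.951%.
Strategy 2 real return: 1.029/1.0787 − 1 = -4.607%.
Difference: 3.951 − (-4.607) = 8.558 pp.

8.56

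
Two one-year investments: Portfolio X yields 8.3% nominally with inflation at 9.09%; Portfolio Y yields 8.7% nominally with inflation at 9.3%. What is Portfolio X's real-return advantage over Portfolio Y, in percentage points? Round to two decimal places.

Portfolio X real return: 1.083/1.0909 − 1 = -0.724%.
Portfolio Y real return: 1.087/1.093 − 1 = -0.549%.
Difference: -0.724 − (-0.549) = -0.175 pp.

-0.18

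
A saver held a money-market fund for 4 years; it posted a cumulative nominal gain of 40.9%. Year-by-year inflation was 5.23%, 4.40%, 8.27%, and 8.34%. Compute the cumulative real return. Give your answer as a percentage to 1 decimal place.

9.3%

Cumulative inflation factor: 1.0523 × 1.0440 × 1.0827 × 1.0834 ≈ 1.28866.
Nominal growth factor: 1.40900. Real growth factor = 1.40900 / 1.28866 ≈ 1.09339.
Total real return ≈ 9.3387%.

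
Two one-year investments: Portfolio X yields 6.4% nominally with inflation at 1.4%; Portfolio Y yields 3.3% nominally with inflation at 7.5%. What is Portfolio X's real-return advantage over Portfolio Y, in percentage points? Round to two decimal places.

Portfolio X real return: 1.064/1.014 − 1 = 4.931%.
Portfolio Y real return: 1.033/1.075 − 1 = -3.907%.
Difference: 4.931 − (-3.907) = 8.838 pp.

8.84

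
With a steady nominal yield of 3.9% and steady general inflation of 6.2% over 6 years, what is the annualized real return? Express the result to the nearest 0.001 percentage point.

With constant rates the annual real return is the same each year: (1+3.9%)/(1+6.2%) − 1 = -0.02166.

-2.166%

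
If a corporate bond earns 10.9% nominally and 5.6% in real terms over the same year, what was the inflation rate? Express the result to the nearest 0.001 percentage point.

From (1+r_nom) = (1+r_real)(1+π), we get 1+π = (1 + 10.9%)/(1 + 5.6%) = 1.109/1.056 ≈ 1.05019.
So π ≈ 5.0189%.

5.019%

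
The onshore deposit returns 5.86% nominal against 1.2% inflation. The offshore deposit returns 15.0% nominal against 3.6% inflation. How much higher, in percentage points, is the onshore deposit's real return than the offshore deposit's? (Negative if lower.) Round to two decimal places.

-6.40

The onshore deposit real return: 1.0586/1.012 − 1 = 4.605%.
The offshore deposit real return: 1.150/1.036 − 1 = 11.004%.
Difference: 4.605 − 11.004 = -6.399 pp.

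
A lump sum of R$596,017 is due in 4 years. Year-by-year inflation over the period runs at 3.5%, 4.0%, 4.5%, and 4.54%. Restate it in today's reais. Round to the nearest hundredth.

R$506,857.84

Price-level factor over 4 years: 1.035 × 1.040 × 1.045 × 1.0454 = 1.1759056452.
Purchasing power today: R$596,017 divided by that factor.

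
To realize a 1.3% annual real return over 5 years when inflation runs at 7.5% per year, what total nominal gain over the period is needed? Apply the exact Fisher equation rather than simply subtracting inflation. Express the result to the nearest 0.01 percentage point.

53.14%

Required annual nominal rate: (1+1.3%)(1+7.5%) − 1 = 8.8975%.
Cumulative over 5 years: (1 + 0.088975)^5 − 1 ≈ 0.53140.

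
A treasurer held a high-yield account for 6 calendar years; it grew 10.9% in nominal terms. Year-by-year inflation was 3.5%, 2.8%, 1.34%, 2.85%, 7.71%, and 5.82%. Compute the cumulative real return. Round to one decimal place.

-12.3%

Cumulative inflation factor: 1.035 × 1.028 × 1.0134 × 1.0285 × 1.0771 × 1.0582 ≈ 1.26399.
Nominal growth factor: 1.10900. Real growth factor = 1.10900 / 1.26399 ≈ 0.87738.
Total real return ≈ -12.2617%.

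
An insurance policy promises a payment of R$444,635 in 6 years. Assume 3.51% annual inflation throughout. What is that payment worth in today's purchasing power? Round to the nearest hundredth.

Price-level factor over 6 years: (1 + 3.51%)^6 ≈ 1.2299681103.
Purchasing power today: R$444,635 divided by that factor.

R$361,501.24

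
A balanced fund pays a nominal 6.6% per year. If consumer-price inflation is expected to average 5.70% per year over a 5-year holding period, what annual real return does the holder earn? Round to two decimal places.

0.85%

With constant rates the annual real return is the same each year: (1+6.6%)/(1+5.70%) − 1 = 0.00851.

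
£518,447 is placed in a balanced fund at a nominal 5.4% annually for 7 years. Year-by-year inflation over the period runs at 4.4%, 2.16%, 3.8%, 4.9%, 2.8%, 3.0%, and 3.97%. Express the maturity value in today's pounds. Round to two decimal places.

£585,997.87

Nominal value at maturity: £518,447 × (1 + 5.4%)^7 ≈ £749,184.26.
Price-level factor over 7 years: 1.044 × 1.0216 × 1.038 × 1.049 × 1.028 × 1.030 × 1.0397 ≈ 1.2784760832.
Dividing the nominal maturity value by the price-level factor gives the value in today's money.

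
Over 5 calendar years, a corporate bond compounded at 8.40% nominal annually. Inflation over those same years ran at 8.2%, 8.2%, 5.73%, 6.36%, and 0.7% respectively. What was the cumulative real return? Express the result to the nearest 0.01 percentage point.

12.90%

Cumulative inflation factor: 1.082 × 1.082 × 1.0573 × 1.0636 × 1.007 ≈ 1.32575.
Nominal growth factor: 1.49674. Real growth factor = 1.49674 / 1.32575 ≈ 1.12898.
Total real return ≈ 12.8979%.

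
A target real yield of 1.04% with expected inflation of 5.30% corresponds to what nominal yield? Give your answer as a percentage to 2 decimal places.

6.40%

By the Fisher equation, 1 + r_nom = (1 + 1.04%)(1 + 5.30%) = 1.0104 × 1.0530 = 1.0639512.
So r_nom = 6.39512%.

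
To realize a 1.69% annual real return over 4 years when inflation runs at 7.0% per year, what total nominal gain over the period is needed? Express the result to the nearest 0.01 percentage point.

40.17%

Required annual nominal rate: (1+1.69%)(1+7.0%) − 1 = 8.8083%.
Cumulative over 4 years: (1 + 0.088083)^4 − 1 ≈ 0.40168.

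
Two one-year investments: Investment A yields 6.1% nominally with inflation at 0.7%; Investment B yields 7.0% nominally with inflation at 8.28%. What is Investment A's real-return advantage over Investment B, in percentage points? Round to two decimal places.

Investment A real return: 1.061/1.007 − 1 = 5.362%.
Investment B real return: 1.070/1.0828 − 1 = -1.182%.
Difference: 5.362 − (-1.182) = 6.544 pp.

6.54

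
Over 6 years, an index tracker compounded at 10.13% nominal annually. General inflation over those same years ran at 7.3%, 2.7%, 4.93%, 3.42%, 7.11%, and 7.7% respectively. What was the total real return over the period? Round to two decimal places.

29.33%

Cumulative inflation factor: 1.073 × 1.027 × 1.0493 × 1.0342 × 1.0711 × 1.077 ≈ 1.37949.
Nominal growth factor: 1.78416. Real growth factor = 1.78416 / 1.37949 ≈ 1.29334.
Total real return ≈ 29.3343%.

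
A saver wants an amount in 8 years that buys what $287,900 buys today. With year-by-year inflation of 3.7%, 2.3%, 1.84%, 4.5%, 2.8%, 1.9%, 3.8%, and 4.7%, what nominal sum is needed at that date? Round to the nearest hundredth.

Cumulative price-level factor: 1.037 × 1.023 × 1.0184 × 1.045 × 1.028 × 1.019 × 1.038 × 1.047 ≈ 1.2852878587.
Multiplying $287,900 by the price-level factor gives the future nominal sum.

$370,034.37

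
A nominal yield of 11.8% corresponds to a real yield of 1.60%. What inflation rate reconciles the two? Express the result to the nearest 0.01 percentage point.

10.04%

From (1+r_nom) = (1+r_real)(1+π), we get 1+π = (1 + 11.8%)/(1 + 1.60%) = 1.118/1.0160 ≈ 1.10039.
So π ≈ 10.0394%.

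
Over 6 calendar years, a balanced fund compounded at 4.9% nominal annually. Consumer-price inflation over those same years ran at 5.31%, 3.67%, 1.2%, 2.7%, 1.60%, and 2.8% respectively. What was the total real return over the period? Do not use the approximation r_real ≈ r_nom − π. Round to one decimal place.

12.4%

Cumulative inflation factor: 1.0531 × 1.0367 × 1.012 × 1.027 × 1.0160 × 1.028 ≈ 1.18511.
Nominal growth factor: 1.33246. Real growth factor = 1.33246 / 1.18511 ≈ 1.12433.
Total real return ≈ 12.4326%.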